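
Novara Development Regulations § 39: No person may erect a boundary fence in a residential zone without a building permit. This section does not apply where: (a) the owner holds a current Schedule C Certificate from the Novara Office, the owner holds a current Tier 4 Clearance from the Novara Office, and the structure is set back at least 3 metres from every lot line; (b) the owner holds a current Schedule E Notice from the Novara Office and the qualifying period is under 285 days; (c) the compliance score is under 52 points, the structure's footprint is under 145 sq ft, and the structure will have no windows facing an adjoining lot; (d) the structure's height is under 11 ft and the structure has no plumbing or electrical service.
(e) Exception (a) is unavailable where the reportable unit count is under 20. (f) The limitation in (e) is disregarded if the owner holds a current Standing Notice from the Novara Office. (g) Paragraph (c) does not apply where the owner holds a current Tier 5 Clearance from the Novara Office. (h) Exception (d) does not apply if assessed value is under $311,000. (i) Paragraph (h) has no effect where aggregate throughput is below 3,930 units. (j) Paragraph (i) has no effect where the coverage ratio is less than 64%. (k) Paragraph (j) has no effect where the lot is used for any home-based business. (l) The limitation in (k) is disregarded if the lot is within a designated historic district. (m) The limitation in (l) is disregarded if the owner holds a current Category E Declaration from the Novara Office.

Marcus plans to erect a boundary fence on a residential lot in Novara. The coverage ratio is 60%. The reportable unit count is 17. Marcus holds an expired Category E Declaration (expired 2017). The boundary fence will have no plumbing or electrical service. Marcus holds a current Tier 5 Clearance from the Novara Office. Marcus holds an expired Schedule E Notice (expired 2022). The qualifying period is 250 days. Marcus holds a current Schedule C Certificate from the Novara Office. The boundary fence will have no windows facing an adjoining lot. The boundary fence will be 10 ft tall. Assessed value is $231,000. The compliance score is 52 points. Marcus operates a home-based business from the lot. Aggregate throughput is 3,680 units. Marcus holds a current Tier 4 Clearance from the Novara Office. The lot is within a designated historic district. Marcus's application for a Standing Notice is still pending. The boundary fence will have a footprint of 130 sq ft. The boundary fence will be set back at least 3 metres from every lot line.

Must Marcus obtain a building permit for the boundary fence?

Yes — Marcus must obtain a building permit.

Exception (a) is satisfied on its face — a current Schedule C Certificate is held; a current Tier 4 Clearance is held; the setback is at least 3 m on every side. Turning to paragraphs (e)–(f): (e) operates against (a): the reportable unit count is 17, under the 20 limit. (f) does not operate here (there is no Standing Notice in force), so (e) stands. (a) is therefore removed.
Exception (b) requires that the owner holds a current Schedule E Notice from the Novara Office; but there is no Schedule E Notice in force, so (b) is unavailable.
Exception (c) requires that the compliance score is under 52 points; but the compliance score is 52 points, not under 52 points, so (c) is unavailable.
All of (d)'s requirements are met (the structure's height is 10 ft, under the 11 ft limit; there is no plumbing or electrical service). But applying paragraphs (h)–(m): (h) operates against (d): assessed value is $231,000, under the $311,000 limit. (i) operates (aggregate throughput is 3,680 units, below the 3,930 units limit), but is overridden by (j): (j) operates against (i): the coverage ratio is 60%, less than the 64% limit. (k) would limit (j) — a home-based business operates on the lot — but (l) sets (k) aside: (l) operates — the lot is in a historic district. (m), which would lift (l), is not triggered — the Category E Declaration is not current. Exception (d) does not apply.
Every exception is unavailable, so the rule governs.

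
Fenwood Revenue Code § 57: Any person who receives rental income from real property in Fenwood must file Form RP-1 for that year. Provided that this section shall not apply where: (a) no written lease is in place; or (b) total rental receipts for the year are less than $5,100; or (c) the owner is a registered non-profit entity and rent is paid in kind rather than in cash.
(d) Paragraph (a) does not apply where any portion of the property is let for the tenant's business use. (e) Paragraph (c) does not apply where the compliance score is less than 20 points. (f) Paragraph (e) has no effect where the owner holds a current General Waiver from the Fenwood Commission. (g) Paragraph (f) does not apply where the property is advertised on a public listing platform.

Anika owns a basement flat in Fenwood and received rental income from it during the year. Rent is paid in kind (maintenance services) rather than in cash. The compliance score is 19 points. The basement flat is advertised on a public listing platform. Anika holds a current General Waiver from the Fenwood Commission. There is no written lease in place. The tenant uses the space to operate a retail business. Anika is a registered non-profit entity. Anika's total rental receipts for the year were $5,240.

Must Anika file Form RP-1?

Yes — Anika must file Form RP-1.

Exception (a) is satisfied on its face — there is no written lease. But applying paragraph (d): (d) operates — the space is let for business use. Exception (a) does not apply.
Exception (b) requires that total rental receipts for the year are less than $5,100; but total rental receipts for the year are $5,240, not less than $5,100, so (b) is unavailable.
Exception (c) is satisfied on its face — Anika is a registered non-profit; rent is paid in kind. But: (e) operates against (c): the compliance score is 19 points, less than the 20 points limit. (f) would limit (e) — a current General Waiver is held — but (g) sets (f) aside: (g) operates against (f): the property is publicly advertised. (c) is therefore removed.
None of the exceptions is available; § 57 applies in full.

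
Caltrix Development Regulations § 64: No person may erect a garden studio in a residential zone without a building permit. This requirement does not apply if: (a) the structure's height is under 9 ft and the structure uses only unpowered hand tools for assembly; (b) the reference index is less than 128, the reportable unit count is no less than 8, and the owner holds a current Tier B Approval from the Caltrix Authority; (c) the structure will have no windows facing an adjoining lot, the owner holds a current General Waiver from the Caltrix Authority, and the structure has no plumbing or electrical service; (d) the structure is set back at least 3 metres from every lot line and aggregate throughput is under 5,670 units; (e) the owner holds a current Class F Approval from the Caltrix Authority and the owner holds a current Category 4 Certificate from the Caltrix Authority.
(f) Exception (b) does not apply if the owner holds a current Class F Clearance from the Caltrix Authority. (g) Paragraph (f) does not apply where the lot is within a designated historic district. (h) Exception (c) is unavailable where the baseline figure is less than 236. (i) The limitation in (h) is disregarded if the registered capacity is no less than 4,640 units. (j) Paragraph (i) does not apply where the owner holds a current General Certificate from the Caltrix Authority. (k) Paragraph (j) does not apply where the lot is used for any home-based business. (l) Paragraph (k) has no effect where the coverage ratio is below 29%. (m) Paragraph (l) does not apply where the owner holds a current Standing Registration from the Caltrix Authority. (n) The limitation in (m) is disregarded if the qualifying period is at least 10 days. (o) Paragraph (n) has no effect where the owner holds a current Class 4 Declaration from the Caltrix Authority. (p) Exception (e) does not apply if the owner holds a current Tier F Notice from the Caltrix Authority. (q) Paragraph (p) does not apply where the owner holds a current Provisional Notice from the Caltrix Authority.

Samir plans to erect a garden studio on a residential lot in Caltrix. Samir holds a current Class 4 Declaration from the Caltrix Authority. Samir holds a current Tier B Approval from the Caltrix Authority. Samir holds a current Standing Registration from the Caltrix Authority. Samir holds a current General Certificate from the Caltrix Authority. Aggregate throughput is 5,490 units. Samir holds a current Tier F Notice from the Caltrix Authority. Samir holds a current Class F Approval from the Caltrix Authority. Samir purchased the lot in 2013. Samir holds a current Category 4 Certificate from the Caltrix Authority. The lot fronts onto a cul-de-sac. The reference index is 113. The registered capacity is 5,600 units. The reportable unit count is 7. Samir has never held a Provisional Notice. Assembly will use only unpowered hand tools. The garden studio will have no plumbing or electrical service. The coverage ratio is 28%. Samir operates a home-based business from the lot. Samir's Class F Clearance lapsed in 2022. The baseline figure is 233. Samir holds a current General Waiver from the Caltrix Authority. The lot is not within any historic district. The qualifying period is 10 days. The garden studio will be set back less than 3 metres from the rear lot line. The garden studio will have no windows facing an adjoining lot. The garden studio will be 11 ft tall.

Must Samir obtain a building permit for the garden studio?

Exception (a) fails — the structure's height is 11 ft, not under 9 ft.
Exception (b) requires that the reportable unit count is no less than 8; but the reportable unit count is 7, short of 8, so (b) is unavailable.
Exception (c)'s conditions are all satisfied: no windows face an adjoining lot; a current General Waiver is held; there is no plumbing or electrical service. Applying paragraphs (h)–(o): (h) would limit (c) — the baseline figure is 233, less than the 236 limit — but (i) sets (h) aside: (i) operates against (h): the registered capacity is 5,600 units, meeting the 4,640 units threshold. (j) would limit (i) — a current General Certificate is held — but (k) sets (j) aside: (k) applies — a home-based business operates on the lot. (l) would limit (k) — the coverage ratio is 28%, below the 29% limit — but (m) sets (l) aside: (m) is engaged — a current Standing Registration is held. (n) would limit (m) — the qualifying period is 10 days, meeting the 10 days threshold — but (o) sets (n) aside: (o) operates against (n): a current Class 4 Declaration is held. (c) remains available.
Exception (d) fails — the rear setback is under 3 m.
All of (e)'s requirements are met (a current Class F Approval is held; a current Category 4 Certificate is held). But: (p) operates against (e): a current Tier F Notice is held. (q), which would lift (p), is not triggered — no current Provisional Notice is held. So (e) is unavailable.

No — exception (c) applies; Samir does not need a building permit.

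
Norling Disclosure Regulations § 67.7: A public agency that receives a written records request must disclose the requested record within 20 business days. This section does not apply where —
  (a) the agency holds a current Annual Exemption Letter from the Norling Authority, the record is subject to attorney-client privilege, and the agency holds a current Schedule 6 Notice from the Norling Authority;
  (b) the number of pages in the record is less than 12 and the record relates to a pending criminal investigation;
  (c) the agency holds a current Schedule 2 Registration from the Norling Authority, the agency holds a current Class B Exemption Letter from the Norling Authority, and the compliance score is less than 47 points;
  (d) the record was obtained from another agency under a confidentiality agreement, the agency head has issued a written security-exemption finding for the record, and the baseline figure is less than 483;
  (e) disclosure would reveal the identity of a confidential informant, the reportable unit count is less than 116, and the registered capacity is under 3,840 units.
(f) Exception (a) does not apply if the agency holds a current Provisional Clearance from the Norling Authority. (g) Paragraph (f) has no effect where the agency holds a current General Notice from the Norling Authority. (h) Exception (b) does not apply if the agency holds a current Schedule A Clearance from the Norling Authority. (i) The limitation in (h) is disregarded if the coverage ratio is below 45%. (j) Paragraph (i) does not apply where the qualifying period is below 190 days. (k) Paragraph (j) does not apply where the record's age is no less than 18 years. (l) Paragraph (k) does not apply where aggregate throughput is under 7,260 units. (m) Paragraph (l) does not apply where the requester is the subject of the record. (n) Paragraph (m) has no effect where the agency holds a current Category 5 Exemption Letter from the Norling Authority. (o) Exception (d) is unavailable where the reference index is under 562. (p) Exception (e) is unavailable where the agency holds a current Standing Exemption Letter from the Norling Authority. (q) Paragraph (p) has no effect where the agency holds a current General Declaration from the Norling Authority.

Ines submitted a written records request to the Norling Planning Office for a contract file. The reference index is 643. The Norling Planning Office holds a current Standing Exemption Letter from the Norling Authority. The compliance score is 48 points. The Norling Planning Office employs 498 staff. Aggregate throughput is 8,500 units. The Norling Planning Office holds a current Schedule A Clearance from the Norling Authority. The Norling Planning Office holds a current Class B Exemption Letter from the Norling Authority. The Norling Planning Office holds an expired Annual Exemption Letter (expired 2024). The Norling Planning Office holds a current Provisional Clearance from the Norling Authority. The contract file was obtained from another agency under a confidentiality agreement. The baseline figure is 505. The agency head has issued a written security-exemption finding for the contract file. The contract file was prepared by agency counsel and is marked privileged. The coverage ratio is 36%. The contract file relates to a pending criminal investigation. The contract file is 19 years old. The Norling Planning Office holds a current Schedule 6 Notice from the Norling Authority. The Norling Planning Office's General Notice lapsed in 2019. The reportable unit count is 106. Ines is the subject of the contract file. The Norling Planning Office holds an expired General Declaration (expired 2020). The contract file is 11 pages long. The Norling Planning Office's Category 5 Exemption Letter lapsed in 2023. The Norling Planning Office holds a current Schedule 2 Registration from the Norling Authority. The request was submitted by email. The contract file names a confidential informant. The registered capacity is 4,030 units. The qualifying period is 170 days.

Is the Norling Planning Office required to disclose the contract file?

No — exception (b) applies; the Norling Planning Office is not required to disclose the contract file.

Exception (a) fails — there is no Annual Exemption Letter in force.
Exception (b)'s conditions are all satisfied: the number of pages in the record is 11, less than the 12 limit; the contract file relates to a pending investigation. Applying paragraphs (h)–(n): (h) is engaged (a current Schedule A Clearance is held), but is itself disapplied by (i): (i) operates against (h): the coverage ratio is 36%, below the 45% limit. (j) would limit (i) — the qualifying period is 170 days, below the 190 days limit — but (k) sets (j) aside: (k) operates against (j): the record's age is 19 years, meeting the 18 years threshold. (l) is not engaged (aggregate throughput is 8,500 units, not under 7,260 units), so (k) stands. So (b) applies.
Exception (c) fails — the compliance score is 48 points, not less than 47 points.
Exception (d) does not apply: the baseline figure is 505, not less than 483.
Exception (e) fails — the registered capacity is 4,030 units, not under 3,840 units.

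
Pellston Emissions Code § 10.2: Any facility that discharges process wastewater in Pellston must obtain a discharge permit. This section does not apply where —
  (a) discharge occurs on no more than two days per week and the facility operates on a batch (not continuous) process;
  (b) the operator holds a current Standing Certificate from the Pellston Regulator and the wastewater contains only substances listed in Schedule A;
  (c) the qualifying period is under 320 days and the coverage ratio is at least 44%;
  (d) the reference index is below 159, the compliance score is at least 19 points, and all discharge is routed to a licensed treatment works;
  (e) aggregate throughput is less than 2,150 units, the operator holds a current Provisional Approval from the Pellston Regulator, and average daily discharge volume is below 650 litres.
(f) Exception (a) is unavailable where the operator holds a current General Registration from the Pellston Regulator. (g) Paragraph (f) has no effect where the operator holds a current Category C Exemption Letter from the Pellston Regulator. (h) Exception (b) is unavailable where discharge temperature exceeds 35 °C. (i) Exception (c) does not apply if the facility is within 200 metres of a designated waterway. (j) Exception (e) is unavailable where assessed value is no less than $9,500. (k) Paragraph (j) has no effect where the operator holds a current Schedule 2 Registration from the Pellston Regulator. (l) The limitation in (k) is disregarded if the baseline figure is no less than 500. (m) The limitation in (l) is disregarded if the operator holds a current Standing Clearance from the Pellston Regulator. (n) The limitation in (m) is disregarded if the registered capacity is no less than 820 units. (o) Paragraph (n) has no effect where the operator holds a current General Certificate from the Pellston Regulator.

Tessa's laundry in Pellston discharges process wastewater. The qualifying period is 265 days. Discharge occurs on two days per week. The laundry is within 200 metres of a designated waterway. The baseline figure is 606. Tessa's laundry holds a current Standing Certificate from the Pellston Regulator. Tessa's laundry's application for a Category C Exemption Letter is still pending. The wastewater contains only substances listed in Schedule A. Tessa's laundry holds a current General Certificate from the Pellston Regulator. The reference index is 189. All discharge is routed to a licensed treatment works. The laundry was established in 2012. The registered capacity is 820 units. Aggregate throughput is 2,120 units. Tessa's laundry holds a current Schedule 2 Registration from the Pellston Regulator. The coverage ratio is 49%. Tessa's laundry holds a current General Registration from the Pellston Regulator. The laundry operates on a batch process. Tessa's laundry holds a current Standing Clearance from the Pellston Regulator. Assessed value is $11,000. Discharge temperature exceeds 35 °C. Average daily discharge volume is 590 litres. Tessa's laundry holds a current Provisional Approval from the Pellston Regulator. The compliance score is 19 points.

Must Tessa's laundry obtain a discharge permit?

No — exception (e) applies; Tessa's laundry is not required to obtain a discharge permit.

All of (a)'s requirements are met (discharge occurs on no more than two days per week; the facility operates on a batch process). But applying paragraphs (f)–(g): (f) operates against (a): a current General Registration is held. (g) does not operate here (the Category C Exemption Letter is not current), so (f) stands. Exception (a) does not apply.
All of (b)'s requirements are met (a current Standing Certificate is held; the wastewater is Schedule-A-only). But applying paragraph (h): (h) operates against (b): discharge temperature exceeds 35 °C. Exception (b) does not apply.
All of (c)'s requirements are met (the qualifying period is 265 days, under the 320 days limit; the coverage ratio is 49%, meeting the 44% threshold). But applying paragraph (i): (i) operates — the laundry is within 200 m of a designated waterway. Exception (c) does not apply.
Exception (d) does not apply: the reference index is 189, not below 159.
Exception (e)'s conditions are all satisfied: aggregate throughput is 2,120 units, less than the 2,150 units limit; a current Provisional Approval is held; average daily discharge volume is 590 litres, below the 650 litres limit. Under paragraphs (j)–(o): (j) would limit (e) — assessed value is $11,000, meeting the $9,500 threshold — but (k) sets (j) aside: (k) is engaged — a current Schedule 2 Registration is held. (l) would limit (k) — the baseline figure is 606, meeting the 500 threshold — but (m) sets (l) aside: (m) operates against (l): a current Standing Clearance is held. (n) would limit (m) — the registered capacity is 820 units, meeting the 820 units threshold — but (o) sets (n) aside: (o) is engaged — a current General Certificate is held. So (e) applies.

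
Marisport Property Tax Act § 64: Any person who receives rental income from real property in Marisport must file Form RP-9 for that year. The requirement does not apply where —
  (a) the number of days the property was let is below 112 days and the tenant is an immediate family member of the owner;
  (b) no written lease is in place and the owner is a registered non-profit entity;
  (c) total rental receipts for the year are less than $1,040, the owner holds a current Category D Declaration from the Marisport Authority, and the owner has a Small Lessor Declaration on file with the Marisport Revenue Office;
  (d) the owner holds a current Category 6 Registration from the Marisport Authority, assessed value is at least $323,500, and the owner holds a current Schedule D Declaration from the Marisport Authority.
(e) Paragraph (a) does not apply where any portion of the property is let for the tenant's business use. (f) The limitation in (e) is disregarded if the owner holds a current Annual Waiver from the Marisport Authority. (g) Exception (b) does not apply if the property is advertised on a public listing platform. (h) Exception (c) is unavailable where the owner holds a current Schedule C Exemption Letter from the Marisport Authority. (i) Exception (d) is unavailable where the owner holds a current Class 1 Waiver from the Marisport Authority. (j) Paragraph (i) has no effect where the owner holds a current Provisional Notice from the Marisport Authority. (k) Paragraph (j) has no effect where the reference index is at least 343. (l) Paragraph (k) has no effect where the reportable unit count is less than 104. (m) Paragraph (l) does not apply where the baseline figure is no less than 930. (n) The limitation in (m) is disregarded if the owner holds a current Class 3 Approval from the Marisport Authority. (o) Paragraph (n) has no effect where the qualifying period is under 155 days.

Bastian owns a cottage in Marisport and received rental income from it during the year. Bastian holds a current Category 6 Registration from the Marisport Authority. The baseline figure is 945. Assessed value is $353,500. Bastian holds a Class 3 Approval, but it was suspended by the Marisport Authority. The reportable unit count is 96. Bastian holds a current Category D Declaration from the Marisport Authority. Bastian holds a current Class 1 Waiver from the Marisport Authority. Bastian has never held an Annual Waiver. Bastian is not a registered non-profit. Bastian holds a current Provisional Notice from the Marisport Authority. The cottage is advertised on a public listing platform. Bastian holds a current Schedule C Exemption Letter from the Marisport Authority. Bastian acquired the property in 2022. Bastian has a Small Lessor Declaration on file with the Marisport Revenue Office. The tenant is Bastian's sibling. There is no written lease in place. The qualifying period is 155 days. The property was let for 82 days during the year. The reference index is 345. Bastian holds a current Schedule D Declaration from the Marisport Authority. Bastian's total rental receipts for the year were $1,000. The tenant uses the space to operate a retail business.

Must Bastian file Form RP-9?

Yes — Bastian must file Form RP-9.

Exception (a): the number of days the property was let is 82 days, below the 112 days limit; the tenant is an immediate family member — every condition holds. But applying paragraphs (e)–(f): (e) operates — the space is let for business use. (f), which would lift (e), does not operate here — there is no Annual Waiver in force. (a) is therefore removed.
Exception (b) fails — Bastian is not a registered non-profit.
All of (c)'s requirements are met (total rental receipts for the year are $1,000, less than the $1,040 limit; a current Category D Declaration is held; a Small Lessor Declaration is on file). However, paragraph (h) must be considered: (h) applies — a current Schedule C Exemption Letter is held. Exception (c) does not apply.
Exception (d)'s conditions are all satisfied: a current Category 6 Registration is held; assessed value is $353,500, meeting the $323,500 threshold; a current Schedule D Declaration is held. Turning to paragraphs (i)–(o): (i) operates against (d): a current Class 1 Waiver is held. (j) applies (a current Provisional Notice is held), but is set aside by (k): (k) is engaged — the reference index is 345, meeting the 343 threshold. (l) is engaged (the reportable unit count is 96, less than the 104 limit), but yields to (m): (m) operates against (l): the baseline figure is 945, meeting the 930 threshold. (n), which would lift (m), is not triggered — there is no Class 3 Approval in force. (d) is therefore removed.
No exception displaces § 64.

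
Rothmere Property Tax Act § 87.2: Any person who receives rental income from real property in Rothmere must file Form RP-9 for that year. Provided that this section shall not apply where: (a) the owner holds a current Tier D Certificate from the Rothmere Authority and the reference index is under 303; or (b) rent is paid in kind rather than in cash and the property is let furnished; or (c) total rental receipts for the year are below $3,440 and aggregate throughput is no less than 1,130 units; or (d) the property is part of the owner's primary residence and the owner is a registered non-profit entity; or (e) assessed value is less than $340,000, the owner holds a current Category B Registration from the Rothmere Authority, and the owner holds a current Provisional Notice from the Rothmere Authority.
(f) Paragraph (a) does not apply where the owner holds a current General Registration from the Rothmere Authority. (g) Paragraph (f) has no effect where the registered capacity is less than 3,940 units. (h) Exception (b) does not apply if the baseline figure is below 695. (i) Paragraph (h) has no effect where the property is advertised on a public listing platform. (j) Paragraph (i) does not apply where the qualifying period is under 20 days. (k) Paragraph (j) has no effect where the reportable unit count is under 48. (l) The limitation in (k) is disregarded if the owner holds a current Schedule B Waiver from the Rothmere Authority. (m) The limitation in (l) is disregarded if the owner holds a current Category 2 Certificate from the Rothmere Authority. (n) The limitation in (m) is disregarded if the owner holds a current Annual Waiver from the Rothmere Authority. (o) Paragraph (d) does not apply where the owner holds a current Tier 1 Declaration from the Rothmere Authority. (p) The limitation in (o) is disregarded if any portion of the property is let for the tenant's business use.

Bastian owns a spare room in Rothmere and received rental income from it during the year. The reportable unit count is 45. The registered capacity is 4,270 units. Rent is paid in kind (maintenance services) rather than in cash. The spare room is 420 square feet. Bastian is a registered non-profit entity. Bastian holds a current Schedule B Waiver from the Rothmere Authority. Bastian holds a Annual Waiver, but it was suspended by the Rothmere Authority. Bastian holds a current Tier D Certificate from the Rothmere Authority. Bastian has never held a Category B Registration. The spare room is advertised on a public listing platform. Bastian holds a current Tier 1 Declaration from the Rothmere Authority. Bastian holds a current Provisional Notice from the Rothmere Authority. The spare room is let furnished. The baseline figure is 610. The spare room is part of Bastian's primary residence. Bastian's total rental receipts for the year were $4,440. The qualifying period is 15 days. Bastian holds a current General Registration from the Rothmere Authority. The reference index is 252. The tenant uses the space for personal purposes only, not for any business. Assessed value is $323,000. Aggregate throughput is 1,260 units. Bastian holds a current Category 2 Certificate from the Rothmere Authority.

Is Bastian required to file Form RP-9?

No — exception (b) applies; Bastian is not required to file Form RP-9.

Exception (a)'s conditions are all satisfied: a current Tier D Certificate is held; the reference index is 252, under the 303 limit. However, paragraphs (f)–(g) must be considered: (f) operates — a current General Registration is held. (g), which would lift (f), is not triggered — the registered capacity is 4,270 units, not less than 3,940 units. Exception (a) does not apply.
All of (b)'s requirements are met (rent is paid in kind; the property is let furnished). As to paragraphs (h)–(n): (h) would limit (b) — the baseline figure is 610, below the 695 limit — but (i) sets (h) aside: (i) operates — the property is publicly advertised. (j) would limit (i) — the qualifying period is 15 days, under the 20 days limit — but (k) sets (j) aside: (k) operates against (j): the reportable unit count is 45, under the 48 limit. (l) is triggered (a current Schedule B Waiver is held), but is displaced by (m): (m) is engaged — a current Category 2 Certificate is held. (n) is not engaged (no current Annual Waiver is held), so (m) stands. (b) remains available.
Exception (c) fails — total rental receipts for the year are $4,440, not below $3,440.
Exception (d)'s conditions are all satisfied: the spare room is part of the primary residence; Bastian is a registered non-profit. Turning to paragraphs (o)–(p): (o) operates against (d): a current Tier 1 Declaration is held. (p) is not engaged (the space is used for personal purposes only), so (o) stands. So (d) is unavailable.
Exception (e) fails — no current Category B Registration is held.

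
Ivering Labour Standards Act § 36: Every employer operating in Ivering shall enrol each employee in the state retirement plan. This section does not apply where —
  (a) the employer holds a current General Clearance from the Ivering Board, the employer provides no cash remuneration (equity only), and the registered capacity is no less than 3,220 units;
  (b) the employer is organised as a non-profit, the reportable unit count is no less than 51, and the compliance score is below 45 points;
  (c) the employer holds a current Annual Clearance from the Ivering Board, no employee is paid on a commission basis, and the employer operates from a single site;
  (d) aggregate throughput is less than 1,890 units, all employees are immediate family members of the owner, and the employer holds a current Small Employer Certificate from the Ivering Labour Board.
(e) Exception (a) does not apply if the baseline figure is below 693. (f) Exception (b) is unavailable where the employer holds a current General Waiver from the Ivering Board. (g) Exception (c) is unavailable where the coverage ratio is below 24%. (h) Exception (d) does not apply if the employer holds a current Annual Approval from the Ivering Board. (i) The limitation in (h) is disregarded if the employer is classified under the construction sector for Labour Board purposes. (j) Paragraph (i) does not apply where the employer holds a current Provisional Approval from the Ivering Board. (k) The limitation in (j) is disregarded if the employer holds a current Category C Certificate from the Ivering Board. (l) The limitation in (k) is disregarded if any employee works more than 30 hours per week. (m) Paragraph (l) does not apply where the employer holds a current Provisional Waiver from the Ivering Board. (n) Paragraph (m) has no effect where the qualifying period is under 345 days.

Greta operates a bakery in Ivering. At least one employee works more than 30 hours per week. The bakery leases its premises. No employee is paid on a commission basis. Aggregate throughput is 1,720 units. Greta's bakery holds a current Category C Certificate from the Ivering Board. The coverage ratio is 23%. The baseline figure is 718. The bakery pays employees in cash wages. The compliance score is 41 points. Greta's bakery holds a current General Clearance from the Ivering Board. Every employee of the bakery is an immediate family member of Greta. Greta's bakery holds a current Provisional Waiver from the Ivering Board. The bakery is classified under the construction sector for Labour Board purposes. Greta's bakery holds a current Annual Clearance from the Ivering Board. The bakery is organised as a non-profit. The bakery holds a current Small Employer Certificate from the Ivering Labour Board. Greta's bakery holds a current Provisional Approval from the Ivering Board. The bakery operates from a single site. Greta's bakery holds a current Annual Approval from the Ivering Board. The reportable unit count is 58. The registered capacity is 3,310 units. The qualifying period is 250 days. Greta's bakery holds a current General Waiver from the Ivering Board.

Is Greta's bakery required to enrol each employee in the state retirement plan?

Yes — Greta's bakery must enrol each employee in the state retirement plan.

Exception (a) does not apply: employees are paid cash wages.
Exception (b)'s conditions are all satisfied: the employer is a non-profit; the reportable unit count is 58, meeting the 51 threshold; the compliance score is 41 points, below the 45 points limit. But: (f) operates against (b): a current General Waiver is held. (b) is therefore removed.
Exception (c) is satisfied on its face — a current Annual Clearance is held; no employee is paid on commission; the employer operates from a single site. Turning to paragraph (g): (g) operates against (c): the coverage ratio is 23%, below the 24% limit. So (c) is unavailable.
Exception (d) is satisfied on its face — aggregate throughput is 1,720 units, less than the 1,890 units limit; every employee is an immediate family member; a current Small Employer Certificate is held. But: (h) operates against (d): a current Annual Approval is held. (i) would limit (h) — the bakery is classified under the construction sector — but (j) sets (i) aside: (j) operates against (i): a current Provisional Approval is held. (k) would limit (j) — a current Category C Certificate is held — but (l) sets (k) aside: (l) operates — at least one employee exceeds 30 hours/week. (m) would limit (l) — a current Provisional Waiver is held — but (n) sets (m) aside: (n) is triggered — the qualifying period is 250 days, under the 345 days limit. Exception (d) does not apply.
No exception is made out. Greta's bakery falls within the general rule.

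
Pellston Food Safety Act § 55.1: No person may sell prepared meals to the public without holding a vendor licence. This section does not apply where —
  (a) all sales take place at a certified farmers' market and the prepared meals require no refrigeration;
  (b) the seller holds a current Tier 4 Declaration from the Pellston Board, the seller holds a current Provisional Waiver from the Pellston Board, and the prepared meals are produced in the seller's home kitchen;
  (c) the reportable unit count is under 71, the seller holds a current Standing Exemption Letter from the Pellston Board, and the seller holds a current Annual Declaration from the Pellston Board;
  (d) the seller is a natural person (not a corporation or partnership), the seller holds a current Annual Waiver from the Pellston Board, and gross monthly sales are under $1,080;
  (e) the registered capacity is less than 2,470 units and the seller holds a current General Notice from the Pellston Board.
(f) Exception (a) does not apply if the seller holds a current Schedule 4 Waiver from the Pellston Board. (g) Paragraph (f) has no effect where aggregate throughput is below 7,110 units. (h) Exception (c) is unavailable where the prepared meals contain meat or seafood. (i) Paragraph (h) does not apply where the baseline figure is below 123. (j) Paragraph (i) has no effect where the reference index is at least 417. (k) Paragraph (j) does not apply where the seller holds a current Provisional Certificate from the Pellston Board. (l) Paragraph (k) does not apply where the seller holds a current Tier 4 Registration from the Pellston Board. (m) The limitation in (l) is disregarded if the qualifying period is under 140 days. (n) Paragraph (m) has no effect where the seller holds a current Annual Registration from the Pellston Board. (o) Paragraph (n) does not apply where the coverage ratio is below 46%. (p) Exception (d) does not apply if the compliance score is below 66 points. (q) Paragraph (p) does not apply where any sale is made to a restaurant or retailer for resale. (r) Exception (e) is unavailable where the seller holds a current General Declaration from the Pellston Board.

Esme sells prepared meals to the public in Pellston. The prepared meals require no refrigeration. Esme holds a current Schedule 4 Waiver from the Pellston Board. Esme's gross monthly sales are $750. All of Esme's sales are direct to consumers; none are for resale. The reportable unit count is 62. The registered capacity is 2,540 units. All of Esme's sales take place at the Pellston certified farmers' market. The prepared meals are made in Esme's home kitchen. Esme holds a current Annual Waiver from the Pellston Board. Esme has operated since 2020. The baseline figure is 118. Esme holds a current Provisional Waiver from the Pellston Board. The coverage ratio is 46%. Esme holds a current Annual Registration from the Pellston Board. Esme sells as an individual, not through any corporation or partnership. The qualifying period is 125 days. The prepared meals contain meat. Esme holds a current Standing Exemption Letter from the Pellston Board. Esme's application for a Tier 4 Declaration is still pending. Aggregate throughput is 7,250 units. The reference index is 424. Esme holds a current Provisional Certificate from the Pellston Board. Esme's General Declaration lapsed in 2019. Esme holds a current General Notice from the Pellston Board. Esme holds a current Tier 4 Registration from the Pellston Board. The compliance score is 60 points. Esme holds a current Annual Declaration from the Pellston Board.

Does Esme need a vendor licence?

Yes — Esme must hold a vendor licence.

All of (a)'s requirements are met (all sales are at a certified farmers' market; the prepared meals are shelf-stable). But applying paragraphs (f)–(g): (f) is engaged — a current Schedule 4 Waiver is held. (g) is not engaged (aggregate throughput is 7,250 units, not below 7,110 units), so (f) stands. (a) is therefore removed.
Exception (b) fails — there is no Tier 4 Declaration in force.
Exception (c) is satisfied on its face — the reportable unit count is 62, under the 71 limit; a current Standing Exemption Letter is held; a current Annual Declaration is held. However, paragraphs (h)–(o) must be considered: (h) operates against (c): the prepared meals contain meat. (i) would limit (h) — the baseline figure is 118, below the 123 limit — but (j) sets (i) aside: (j) is triggered — the reference index is 424, meeting the 417 threshold. (k) would limit (j) — a current Provisional Certificate is held — but (l) sets (k) aside: (l) operates against (k): a current Tier 4 Registration is held. (m) is triggered (the qualifying period is 125 days, under the 140 days limit), but is displaced by (n): (n) operates against (m): a current Annual Registration is held. (o) is not engaged (the coverage ratio is 46%, not below 46%), so (n) stands. Exception (c) does not apply.
Exception (d)'s conditions are all satisfied: the seller is a natural person; a current Annual Waiver is held; gross monthly sales are $750, under the $1,080 limit. But: (p) operates against (d): the compliance score is 60 points, below the 66 points limit. (q) is not engaged (no sales are for resale), so (p) stands. (d) is therefore removed.
Exception (e) does not apply: the registered capacity is 2,540 units, not less than 2,470 units.
No exception applies. The general rule governs.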